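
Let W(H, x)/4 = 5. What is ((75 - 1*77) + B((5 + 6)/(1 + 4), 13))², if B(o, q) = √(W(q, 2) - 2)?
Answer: 22 - 12*√2 ≈ 5.0294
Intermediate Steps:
W(H, x) = 20 (W(H, x) = 4*5 = 20)
B(o, q) = 3*√2 (B(o, q) = √(20 - 2) = √18 = 3*√2)
((75 - 1*77) + B((5 + 6)/(1 + 4), 13))² = ((75 - 1*77) + 3*√2)² = ((75 - 77) + 3*√2)² = (-2 + 3*√2)²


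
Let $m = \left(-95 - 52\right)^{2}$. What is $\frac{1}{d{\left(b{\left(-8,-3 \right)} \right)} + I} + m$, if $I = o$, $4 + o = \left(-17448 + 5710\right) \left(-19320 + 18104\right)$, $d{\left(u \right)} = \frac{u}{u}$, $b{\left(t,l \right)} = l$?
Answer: $\frac{308434008646}{14273405} \approx 21609.0$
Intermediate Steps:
$d{\left(u \right)} = 1$
$m = 21609$ ($m = \left(-147\right)^{2} = 21609$)
$o = 14273404$ ($o = -4 + \left(-17448 + 5710\right) \left(-19320 + 18104\right) = -4 - -14273408 = -4 + 14273408 = 14273404$)
$I = 14273404$
$\frac{1}{d{\left(b{\left(-8,-3 \right)} \right)} + I} + m = \frac{1}{1 + 14273404} + 21609 = \frac{1}{14273405} + 21609 = \frac{308434008646}{14273405}$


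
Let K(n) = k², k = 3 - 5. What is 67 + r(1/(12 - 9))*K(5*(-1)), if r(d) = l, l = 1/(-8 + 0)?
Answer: 133/2 ≈ 66.500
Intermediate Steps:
k = -2
l = -⅛ (l = 1/(-8) = -⅛ ≈ -0.12500)
r(d) = -⅛
K(n) = 4 (K(n) = (-2)² = 4)
67 + r(1/(12 - 9))*K(5*(-1)) = 67 - ⅛*4 = 67 - ½ = 133/2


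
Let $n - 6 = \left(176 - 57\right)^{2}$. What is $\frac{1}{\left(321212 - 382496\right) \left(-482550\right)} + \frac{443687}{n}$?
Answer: $\frac{13120975602829567}{418954942031400} \approx 31.318$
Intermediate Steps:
$n = 14167$ ($n = 6 + \left(176 - 57\right)^{2} = 6 + 119^{2} = 6 + 14161 = 14167$)
$\frac{1}{\left(321212 - 382496\right) \left(-482550\right)} + \frac{443687}{n} = \frac{1}{\left(321212 - 382496\right) \left(-482550\right)} + \frac{443687}{14167} = \frac{1}{-61284} \left(- \frac{1}{482550}\right) + 443687 \cdot \frac{1}{14167} = \left(- \frac{1}{61284}\right) \left(- \frac{1}{482550}\right) + \frac{443687}{14167} = \frac{1}{29572594200} + \frac{443687}{14167} = \frac{13120975602829567}{418954942031400}$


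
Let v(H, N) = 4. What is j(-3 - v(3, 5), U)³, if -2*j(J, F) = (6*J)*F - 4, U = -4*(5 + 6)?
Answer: -783777448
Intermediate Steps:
U = -44 (U = -4*11 = -44)
j(J, F) = 2 - 3*F*J (j(J, F) = -((6*J)*F - 4)/2 = -(6*F*J - 4)/2 = -(-4 + 6*F*J)/2 = 2 - 3*F*J)
j(-3 - v(3, 5), U)³ = (2 - 3*(-44)*(-3 - 1*4))³ = (2 - 3*(-44)*(-3 - 4))³ = (2 - 3*(-44)*(-7))³ = (2 - 924)³ = (-922)³ = -783777448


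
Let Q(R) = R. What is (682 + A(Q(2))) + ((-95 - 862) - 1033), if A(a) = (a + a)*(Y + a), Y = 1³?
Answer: -1296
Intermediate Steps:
Y = 1
A(a) = 2*a*(1 + a) (A(a) = (a + a)*(1 + a) = (2*a)*(1 + a) = 2*a*(1 + a))
(682 + A(Q(2))) + ((-95 - 862) - 1033) = (682 + 2*2*(1 + 2)) + ((-95 - 862) - 1033) = (682 + 2*2*3) + (-957 - 1033) = (682 + 12) - 1990 = 694 - 1990 = -1296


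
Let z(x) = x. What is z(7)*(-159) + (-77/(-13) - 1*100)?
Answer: -15692/13 ≈ -1207.1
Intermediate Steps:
z(7)*(-159) + (-77/(-13) - 1*100) = 7*(-159) + (-77/(-13) - 1*100) = -1113 + (-77*(-1/13) - 100) = -1113 + (77/13 - 100) = -1113 - 1223/13 = -15692/13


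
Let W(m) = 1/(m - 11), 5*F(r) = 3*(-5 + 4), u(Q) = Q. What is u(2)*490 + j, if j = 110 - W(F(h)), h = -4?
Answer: 63225/58 ≈ 1090.1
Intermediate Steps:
F(r) = -⅗ (F(r) = (3*(-5 + 4))/5 = (3*(-1))/5 = (⅕)*(-3) = -⅗)
W(m) = 1/(-11 + m)
j = 6385/58 (j = 110 - 1/(-11 - ⅗) = 110 - 1/(-58/5) = 110 - 1*(-5/58) = 110 + 5/58 = 6385/58 ≈ 110.09)
u(2)*490 + j = 2*490 + 6385/58 = 980 + 6385/58 = 63225/58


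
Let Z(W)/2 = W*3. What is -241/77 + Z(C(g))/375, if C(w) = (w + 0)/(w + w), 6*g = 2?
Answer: -30048/9625 ≈ -3.1219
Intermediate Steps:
g = 1/3 (g = (1/6)*2 = 1/3 ≈ 0.33333)
C(w) = 1/2 (C(w) = w/((2*w)) = w*(1/(2*w)) = 1/2)
Z(W) = 6*W (Z(W) = 2*(W*3) = 2*(3*W) = 6*W)
-241/77 + Z(C(g))/375 = -241/77 + (6*(1/2))/375 = -241*1/77 + 3*(1/375) = -241/77 + 1/125 = -30048/9625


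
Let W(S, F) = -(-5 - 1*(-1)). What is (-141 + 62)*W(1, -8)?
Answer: -316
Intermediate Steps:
W(S, F) = 4 (W(S, F) = -(-5 + 1) = -1*(-4) = 4)
(-141 + 62)*W(1, -8) = (-141 + 62)*4 = -79*4 = -316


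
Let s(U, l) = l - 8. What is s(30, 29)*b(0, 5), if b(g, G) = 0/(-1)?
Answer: 0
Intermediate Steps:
s(U, l) = -8 + l
b(g, G) = 0 (b(g, G) = 0*(-1) = 0)
s(30, 29)*b(0, 5) = (-8 + 29)*0 = 21*0 = 0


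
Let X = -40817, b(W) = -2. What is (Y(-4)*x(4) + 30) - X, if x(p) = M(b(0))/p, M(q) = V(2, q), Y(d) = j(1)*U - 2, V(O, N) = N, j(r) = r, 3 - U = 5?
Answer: 40849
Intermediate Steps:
U = -2 (U = 3 - 1*5 = 3 - 5 = -2)
Y(d) = -4 (Y(d) = 1*(-2) - 2 = -2 - 2 = -4)
M(q) = q
x(p) = -2/p
(Y(-4)*x(4) + 30) - X = (-(-8)/4 + 30) - 1*(-40817) = (-(-8)/4 + 30) + 40817 = (-4*(-½) + 30) + 40817 = (2 + 30) + 40817 = 32 + 40817 = 40849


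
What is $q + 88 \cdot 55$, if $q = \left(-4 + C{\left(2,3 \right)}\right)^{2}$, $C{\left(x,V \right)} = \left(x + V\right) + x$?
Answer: $4849$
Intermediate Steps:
$C{\left(x,V \right)} = V + 2 x$ ($C{\left(x,V \right)} = \left(V + x\right) + x = V + 2 x$)
$q = 9$ ($q = \left(-4 + \left(3 + 2 \cdot 2\right)\right)^{2} = \left(-4 + \left(3 + 4\right)\right)^{2} = \left(-4 + 7\right)^{2} = 3^{2} = 9$)
$q + 88 \cdot 55 = 9 + 88 \cdot 55 = 9 + 4840 = 4849$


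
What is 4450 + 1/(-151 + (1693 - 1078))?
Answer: 2064801/464 ≈ 4450.0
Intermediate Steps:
4450 + 1/(-151 + (1693 - 1078)) = 4450 + 1/(-151 + 615) = 4450 + 1/464 = 2064801/464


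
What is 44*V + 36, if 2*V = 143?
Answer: 3182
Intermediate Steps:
V = 143/2 (V = (1/2)*143 = 143/2 ≈ 71.500)
44*V + 36 = 44*(143/2) + 36 = 3146 + 36 = 3182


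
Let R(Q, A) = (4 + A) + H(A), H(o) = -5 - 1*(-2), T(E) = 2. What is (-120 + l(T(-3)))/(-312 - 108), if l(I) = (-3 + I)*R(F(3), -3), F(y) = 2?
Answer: 59/210 ≈ 0.28095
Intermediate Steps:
H(o) = -3 (H(o) = -5 + 2 = -3)
R(Q, A) = 1 + A (R(Q, A) = (4 + A) - 3 = 1 + A)
l(I) = 6 - 2*I (l(I) = (-3 + I)*(1 - 3) = (-3 + I)*(-2) = 6 - 2*I)
(-120 + l(T(-3)))/(-312 - 108) = (-120 + (6 - 2*2))/(-312 - 108) = (-120 + (6 - 4))/(-420) = (-120 + 2)*(-1/420) = -118*(-1/420) = 59/210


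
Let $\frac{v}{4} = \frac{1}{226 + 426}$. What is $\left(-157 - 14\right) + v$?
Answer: $- \frac{27872}{163} \approx -170.99$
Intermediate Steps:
$v = \frac{1}{163}$ ($v = \frac{4}{226 + 426} = \frac{4}{652} = 4 \cdot \frac{1}{652} = \frac{1}{163} \approx 0.006135$)
$\left(-157 - 14\right) + v = \left(-157 - 14\right) + \frac{1}{163} = -171 + \frac{1}{163} = - \frac{27872}{163}$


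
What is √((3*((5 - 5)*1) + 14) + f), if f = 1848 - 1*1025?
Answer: 3*√93 ≈ 28.931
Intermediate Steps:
f = 823 (f = 1848 - 1025 = 823)
√((3*((5 - 5)*1) + 14) + f) = √((3*((5 - 5)*1) + 14) + 823) = √((3*(0*1) + 14) + 823) = √((3*0 + 14) + 823) = √((0 + 14) + 823) = √(14 + 823) = √837 = 3*√93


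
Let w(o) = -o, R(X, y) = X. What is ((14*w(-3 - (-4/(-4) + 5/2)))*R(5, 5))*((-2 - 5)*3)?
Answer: -9555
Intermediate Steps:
((14*w(-3 - (-4/(-4) + 5/2)))*R(5, 5))*((-2 - 5)*3) = ((14*(-(-3 - (-4/(-4) + 5/2))))*5)*((-2 - 5)*3) = ((14*(-(-3 - (-4*(-¼) + 5*(½)))))*5)*(-7*3) = ((14*(-(-3 - (1 + 5/2))))*5)*(-21) = ((14*(-(-3 - 1*7/2)))*5)*(-21) = ((14*(-(-3 - 7/2)))*5)*(-21) = ((14*(-1*(-13/2)))*5)*(-21) = ((14*(13/2))*5)*(-21) = (91*5)*(-21) = 455*(-21) = -9555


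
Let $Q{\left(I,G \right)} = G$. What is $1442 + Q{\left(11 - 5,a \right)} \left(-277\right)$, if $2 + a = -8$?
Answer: $4212$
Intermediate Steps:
$a = -10$ ($a = -2 - 8 = -10$)
$1442 + Q{\left(11 - 5,a \right)} \left(-277\right) = 1442 - -2770 = 1442 + 2770 = 4212$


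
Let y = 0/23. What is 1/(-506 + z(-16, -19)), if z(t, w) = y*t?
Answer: -1/506 ≈ -0.0019763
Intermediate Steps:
y = 0 (y = 0*(1/23) = 0)
z(t, w) = 0 (z(t, w) = 0*t = 0)
1/(-506 + z(-16, -19)) = 1/(-506 + 0) = 1/(-506) = -1/506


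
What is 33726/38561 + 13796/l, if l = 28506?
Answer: 746690456/549609933 ≈ 1.3586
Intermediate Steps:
33726/38561 + 13796/l = 33726/38561 + 13796/28506 = 33726*(1/38561) + 13796*(1/28506) = 33726/38561 + 6898/14253 = 746690456/549609933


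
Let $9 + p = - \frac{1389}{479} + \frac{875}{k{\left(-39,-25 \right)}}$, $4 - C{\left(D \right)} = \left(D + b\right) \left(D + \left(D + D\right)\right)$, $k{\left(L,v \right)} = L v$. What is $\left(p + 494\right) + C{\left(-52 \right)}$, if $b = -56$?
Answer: $- \frac{305639885}{18681} \approx -16361.0$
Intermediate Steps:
$C{\left(D \right)} = 4 - 3 D \left(-56 + D\right)$ ($C{\left(D \right)} = 4 - \left(D - 56\right) \left(D + \left(D + D\right)\right) = 4 - \left(-56 + D\right) \left(D + 2 D\right) = 4 - \left(-56 + D\right) 3 D = 4 - 3 D \left(-56 + D\right)$)
$p = - \frac{205535}{18681}$ ($p = -9 + \left(- \frac{1389}{479} + \frac{875}{\left(-39\right) \left(-25\right)}\right) = -9 + \left(\left(-1389\right) \frac{1}{479} + \frac{875}{975}\right) = -9 + \left(- \frac{1389}{479} + 875 \cdot \frac{1}{975}\right) = -9 + \left(- \frac{1389}{479} + \frac{35}{39}\right) = -9 - \frac{37406}{18681} = - \frac{205535}{18681} \approx -11.002$)
$\left(p + 494\right) + C{\left(-52 \right)} = \left(- \frac{205535}{18681} + 494\right) + \left(4 - 3 \left(-52\right)^{2} + 168 \left(-52\right)\right) = \frac{9022879}{18681} - 16844 = - \frac{305639885}{18681}$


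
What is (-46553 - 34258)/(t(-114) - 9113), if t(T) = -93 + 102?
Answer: 80811/9104 ≈ 8.8764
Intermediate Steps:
t(T) = 9
(-46553 - 34258)/(t(-114) - 9113) = (-46553 - 34258)/(9 - 9113) = -80811/(-9104) = -80811*(-1/9104) = 80811/9104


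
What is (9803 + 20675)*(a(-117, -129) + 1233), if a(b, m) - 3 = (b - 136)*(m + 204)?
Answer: -540649242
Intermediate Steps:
a(b, m) = 3 + (-136 + b)*(204 + m) (a(b, m) = 3 + (b - 136)*(m + 204) = 3 + (-136 + b)*(204 + m))
(9803 + 20675)*(a(-117, -129) + 1233) = (9803 + 20675)*((-27741 - 136*(-129) + 204*(-117) - 117*(-129)) + 1233) = 30478*((-27741 + 17544 - 23868 + 15093) + 1233) = 30478*(-18972 + 1233) = 30478*(-17739) = -540649242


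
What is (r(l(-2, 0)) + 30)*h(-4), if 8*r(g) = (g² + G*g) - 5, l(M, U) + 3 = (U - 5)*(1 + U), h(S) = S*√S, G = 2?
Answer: -283*I ≈ -283.0*I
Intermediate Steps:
h(S) = S^(3/2)
l(M, U) = -3 + (1 + U)*(-5 + U) (l(M, U) = -3 + (U - 5)*(1 + U) = -3 + (-5 + U)*(1 + U) = -3 + (1 + U)*(-5 + U))
r(g) = -5/8 + g/4 + g²/8 (r(g) = ((g² + 2*g) - 5)/8 = (-5 + g² + 2*g)/8 = -5/8 + g/4 + g²/8)
(r(l(-2, 0)) + 30)*h(-4) = ((-5/8 + (-8 + 0² - 4*0)/4 + (-8 + 0² - 4*0)²/8) + 30)*(-4)^(3/2) = ((-5/8 + (-8 + 0 + 0)/4 + (-8 + 0 + 0)²/8) + 30)*(-8*I) = ((-5/8 + (¼)*(-8) + (⅛)*(-8)²) + 30)*(-8*I) = ((-5/8 - 2 + (⅛)*64) + 30)*(-8*I) = ((-5/8 - 2 + 8) + 30)*(-8*I) = (43/8 + 30)*(-8*I) = 283*(-8*I)/8 = -283*I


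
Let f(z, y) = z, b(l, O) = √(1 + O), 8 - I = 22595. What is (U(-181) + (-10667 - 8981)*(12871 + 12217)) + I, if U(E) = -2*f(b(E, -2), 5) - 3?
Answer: -492951614 - 2*I ≈ -4.9295e+8 - 2.0*I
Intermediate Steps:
I = -22587 (I = 8 - 1*22595 = 8 - 22595 = -22587)
U(E) = -3 - 2*I (U(E) = -2*√(1 - 2) - 3 = -2*I - 3 = -3 - 2*I)
(U(-181) + (-10667 - 8981)*(12871 + 12217)) + I = ((-3 - 2*I) + (-10667 - 8981)*(12871 + 12217)) - 22587 = ((-3 - 2*I) - 19648*25088) - 22587 = ((-3 - 2*I) - 492929024) - 22587 = (-492929027 - 2*I) - 22587 = -492951614 - 2*I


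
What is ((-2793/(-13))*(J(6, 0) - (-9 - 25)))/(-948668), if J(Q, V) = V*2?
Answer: -399/51818 ≈ -0.0077000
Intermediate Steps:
J(Q, V) = 2*V
((-2793/(-13))*(J(6, 0) - (-9 - 25)))/(-948668) = ((-2793/(-13))*(2*0 - (-9 - 25)))/(-948668) = ((-2793*(-1)/13)*(0 - 1*(-34)))*(-1/948668) = ((-57*(-49/13))*(0 + 34))*(-1/948668) = ((2793/13)*34)*(-1/948668) = (94962/13)*(-1/948668) = -399/51818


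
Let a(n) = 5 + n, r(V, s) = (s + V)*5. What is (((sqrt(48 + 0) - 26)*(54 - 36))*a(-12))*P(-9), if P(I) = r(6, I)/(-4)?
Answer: 12285 - 1890*sqrt(3) ≈ 9011.4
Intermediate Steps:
r(V, s) = 5*V + 5*s (r(V, s) = (V + s)*5 = 5*V + 5*s)
P(I) = -15/2 - 5*I/4 (P(I) = (5*6 + 5*I)/(-4) = (30 + 5*I)*(-1/4) = -15/2 - 5*I/4)
(((sqrt(48 + 0) - 26)*(54 - 36))*a(-12))*P(-9) = (((sqrt(48 + 0) - 26)*(54 - 36))*(5 - 12))*(-15/2 - 5/4*(-9)) = (((sqrt(48) - 26)*18)*(-7))*(-15/2 + 45/4) = (((4*sqrt(3) - 26)*18)*(-7))*(15/4) = (((-26 + 4*sqrt(3))*18)*(-7))*(15/4) = ((-468 + 72*sqrt(3))*(-7))*(15/4) = (3276 - 504*sqrt(3))*(15/4) = 12285 - 1890*sqrt(3)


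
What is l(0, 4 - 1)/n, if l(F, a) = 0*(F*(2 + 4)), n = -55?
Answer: 0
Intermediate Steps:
l(F, a) = 0 (l(F, a) = 0*(F*6) = 0*(6*F) = 0)
l(0, 4 - 1)/n = 0/(-55) = -1/55*0 = 0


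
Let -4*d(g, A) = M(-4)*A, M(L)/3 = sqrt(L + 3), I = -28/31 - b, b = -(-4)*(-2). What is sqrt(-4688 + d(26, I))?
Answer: sqrt(-4505168 - 5115*I)/31 ≈ 0.038869 - 68.469*I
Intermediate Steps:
b = -8 (b = -4*(-1)*(-2) = 4*(-2) = -8)
I = 220/31 (I = -28/31 - 1*(-8) = -28*1/31 + 8 = -28/31 + 8 = 220/31 ≈ 7.0968)
M(L) = 3*sqrt(3 + L) (M(L) = 3*sqrt(L + 3) = 3*sqrt(3 + L))
d(g, A) = -3*I*A/4 (d(g, A) = -3*sqrt(3 - 4)*A/4 = -3*sqrt(-1)*A/4 = -3*I*A/4)
sqrt(-4688 + d(26, I)) = sqrt(-4688 - 3/4*I*220/31) = sqrt(-4688 - 165*I/31)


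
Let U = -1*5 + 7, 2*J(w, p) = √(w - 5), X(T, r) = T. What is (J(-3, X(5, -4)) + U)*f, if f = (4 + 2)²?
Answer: 72 + 36*I*√2 ≈ 72.0 + 50.912*I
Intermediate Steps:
f = 36 (f = 6² = 36)
J(w, p) = √(-5 + w)/2 (J(w, p) = √(w - 5)/2 = √(-5 + w)/2)
U = 2 (U = -5 + 7 = 2)
(J(-3, X(5, -4)) + U)*f = (√(-5 - 3)/2 + 2)*36 = (√(-8)/2 + 2)*36 = ((2*I*√2)/2 + 2)*36 = (I*√2 + 2)*36 = (2 + I*√2)*36 = 72 + 36*I*√2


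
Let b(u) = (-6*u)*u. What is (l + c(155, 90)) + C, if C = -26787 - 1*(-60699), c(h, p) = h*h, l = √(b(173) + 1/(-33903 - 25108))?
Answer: 57937 + I*√625330202839465/59011 ≈ 57937.0 + 423.76*I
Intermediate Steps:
b(u) = -6*u²
l = I*√625330202839465/59011 (l = √(-6*173² + 1/(-33903 - 25108)) = √(-6*29929 + 1/(-59011)) = √(-179574 - 1/59011) = √(-10596841315/59011) = I*√625330202839465/59011 ≈ 423.76*I)
c(h, p) = h²
C = 33912 (C = -26787 + 60699 = 33912)
(l + c(155, 90)) + C = (I*√625330202839465/59011 + 155²) + 33912 = (I*√625330202839465/59011 + 24025) + 33912 = (24025 + I*√625330202839465/59011) + 33912 = 57937 + I*√625330202839465/59011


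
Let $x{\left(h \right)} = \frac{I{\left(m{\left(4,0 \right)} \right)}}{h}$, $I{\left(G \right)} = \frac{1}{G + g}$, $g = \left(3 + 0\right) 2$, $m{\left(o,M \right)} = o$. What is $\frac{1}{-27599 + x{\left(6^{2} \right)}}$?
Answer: $- \frac{360}{9935639} \approx -3.6233 \cdot 10^{-5}$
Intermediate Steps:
$g = 6$ ($g = 3 \cdot 2 = 6$)
$I{\left(G \right)} = \frac{1}{6 + G}$ ($I{\left(G \right)} = \frac{1}{G + 6} = \frac{1}{6 + G}$)
$x{\left(h \right)} = \frac{1}{10 h}$ ($x{\left(h \right)} = \frac{1}{\left(6 + 4\right) h} = \frac{1}{10 h}$)
$\frac{1}{-27599 + x{\left(6^{2} \right)}} = \frac{1}{-27599 + \frac{1}{10 \cdot 6^{2}}} = \frac{1}{-27599 + \frac{1}{10 \cdot 36}} = \frac{1}{-27599 + \frac{1}{10} \cdot \frac{1}{36}} = \frac{1}{-27599 + \frac{1}{360}} = \frac{1}{- \frac{9935639}{360}} = - \frac{360}{9935639}$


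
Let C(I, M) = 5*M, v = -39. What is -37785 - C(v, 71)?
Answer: -38140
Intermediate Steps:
-37785 - C(v, 71) = -37785 - 5*71 = -37785 - 1*355 = -37785 - 355 = -38140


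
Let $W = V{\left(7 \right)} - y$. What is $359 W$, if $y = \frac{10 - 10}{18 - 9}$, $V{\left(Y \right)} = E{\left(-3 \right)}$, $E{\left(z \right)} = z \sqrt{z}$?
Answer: $- 1077 i \sqrt{3} \approx - 1865.4 i$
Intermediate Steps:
$E{\left(z \right)} = z^{\frac{3}{2}}$
$V{\left(Y \right)} = - 3 i \sqrt{3}$ ($V{\left(Y \right)} = \left(-3\right)^{\frac{3}{2}} = - 3 i \sqrt{3}$)
$y = 0$ ($y = \frac{0}{9} = 0 \cdot \frac{1}{9} = 0$)
$W = - 3 i \sqrt{3}$ ($W = - 3 i \sqrt{3} - 0 = - 3 i \sqrt{3} + 0 = - 3 i \sqrt{3} \approx - 5.1962 i$)
$359 W = 359 \left(- 3 i \sqrt{3}\right) = - 1077 i \sqrt{3}$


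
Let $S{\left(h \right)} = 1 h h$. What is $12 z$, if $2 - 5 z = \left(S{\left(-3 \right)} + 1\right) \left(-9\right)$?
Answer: $\frac{1104}{5} \approx 220.8$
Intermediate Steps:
$S{\left(h \right)} = h^{2}$ ($S{\left(h \right)} = h h = h^{2}$)
$z = \frac{92}{5}$ ($z = \frac{2}{5} - \frac{\left(\left(-3\right)^{2} + 1\right) \left(-9\right)}{5} = \frac{2}{5} - \frac{\left(9 + 1\right) \left(-9\right)}{5} = \frac{2}{5} - \frac{10 \left(-9\right)}{5} = \frac{2}{5} - -18 = \frac{2}{5} + 18 = \frac{92}{5} \approx 18.4$)
$12 z = 12 \cdot \frac{92}{5} = \frac{1104}{5}$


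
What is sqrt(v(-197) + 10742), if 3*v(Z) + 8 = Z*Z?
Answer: 11*sqrt(1761)/3 ≈ 153.87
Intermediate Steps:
v(Z) = -8/3 + Z**2/3 (v(Z) = -8/3 + (Z*Z)/3 = -8/3 + Z**2/3)
sqrt(v(-197) + 10742) = sqrt((-8/3 + (1/3)*(-197)**2) + 10742) = sqrt((-8/3 + (1/3)*38809) + 10742) = sqrt((-8/3 + 38809/3) + 10742) = sqrt(38801/3 + 10742) = sqrt(71027/3) = 11*sqrt(1761)/3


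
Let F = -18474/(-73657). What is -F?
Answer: -18474/73657 ≈ -0.25081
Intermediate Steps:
F = 18474/73657 (F = -18474*(-1/73657) = 18474/73657 ≈ 0.25081)
-F = -1*18474/73657 = -18474/73657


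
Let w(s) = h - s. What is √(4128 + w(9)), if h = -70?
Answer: √4049 ≈ 63.632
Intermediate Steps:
w(s) = -70 - s
√(4128 + w(9)) = √(4128 + (-70 - 1*9)) = √(4128 + (-70 - 9)) = √(4128 - 79) = √4049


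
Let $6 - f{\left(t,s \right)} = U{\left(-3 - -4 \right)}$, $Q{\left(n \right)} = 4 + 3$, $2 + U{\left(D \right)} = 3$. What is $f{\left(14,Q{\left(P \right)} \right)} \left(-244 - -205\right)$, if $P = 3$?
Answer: $-195$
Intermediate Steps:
$U{\left(D \right)} = 1$ ($U{\left(D \right)} = -2 + 3 = 1$)
$Q{\left(n \right)} = 7$
$f{\left(t,s \right)} = 5$ ($f{\left(t,s \right)} = 6 - 1 = 5$)
$f{\left(14,Q{\left(P \right)} \right)} \left(-244 - -205\right) = 5 \left(-244 - -205\right) = 5 \left(-244 + 205\right) = 5 \left(-39\right) = -195$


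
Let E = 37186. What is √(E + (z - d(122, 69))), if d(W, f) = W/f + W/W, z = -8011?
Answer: 2*√34722249/69 ≈ 170.80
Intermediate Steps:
d(W, f) = 1 + W/f (d(W, f) = W/f + 1 = 1 + W/f)
√(E + (z - d(122, 69))) = √(37186 + (-8011 - (122 + 69)/69)) = √(37186 + (-8011 - 191/69)) = √(37186 - 552950/69) = √(2012884/69) = 2*√34722249/69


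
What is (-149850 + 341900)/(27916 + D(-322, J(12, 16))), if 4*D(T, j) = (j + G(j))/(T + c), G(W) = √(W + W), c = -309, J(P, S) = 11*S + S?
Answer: 53366048292635/7757159826067 + 12118355*√6/15514319652134 ≈ 6.8796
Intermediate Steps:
J(P, S) = 12*S
G(W) = √2*√W (G(W) = √(2*W) = √2*√W)
D(T, j) = (j + √2*√j)/(4*(-309 + T)) (D(T, j) = ((j + √2*√j)/(T - 309))/4 = ((j + √2*√j)/(-309 + T))/4 = (j + √2*√j)/(4*(-309 + T)))
(-149850 + 341900)/(27916 + D(-322, J(12, 16))) = (-149850 + 341900)/(27916 + (12*16 + √2*√(12*16))/(4*(-309 - 322))) = 192050/(27916 + (¼)*(192 + √2*√192)/(-631)) = 192050/(27916 + (¼)*(-1/631)*(192 + √2*(8*√3))) = 192050/(27916 + (¼)*(-1/631)*(192 + 8*√6)) = 192050/(27916 + (-48/631 - 2*√6/631)) = 192050/(17614948/631 - 2*√6/631)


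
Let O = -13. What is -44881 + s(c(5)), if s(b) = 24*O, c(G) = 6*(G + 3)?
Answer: -45193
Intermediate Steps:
c(G) = 18 + 6*G (c(G) = 6*(3 + G) = 18 + 6*G)
s(b) = -312 (s(b) = 24*(-13) = -312)
-44881 + s(c(5)) = -44881 - 312 = -45193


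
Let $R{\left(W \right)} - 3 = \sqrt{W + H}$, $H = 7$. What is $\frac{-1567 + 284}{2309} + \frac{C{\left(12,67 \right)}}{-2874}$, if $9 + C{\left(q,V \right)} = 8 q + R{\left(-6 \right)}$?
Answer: $- \frac{3897461}{6636066} \approx -0.58731$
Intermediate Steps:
$R{\left(W \right)} = 3 + \sqrt{7 + W}$ ($R{\left(W \right)} = 3 + \sqrt{W + 7} = 3 + \sqrt{7 + W}$)
$C{\left(q,V \right)} = -5 + 8 q$ ($C{\left(q,V \right)} = -9 + \left(8 q + \left(3 + \sqrt{7 - 6}\right)\right) = -9 + \left(8 q + \left(3 + \sqrt{1}\right)\right) = -9 + \left(8 q + \left(3 + 1\right)\right) = -9 + \left(8 q + 4\right) = -9 + \left(4 + 8 q\right) = -5 + 8 q$)
$\frac{-1567 + 284}{2309} + \frac{C{\left(12,67 \right)}}{-2874} = \frac{-1567 + 284}{2309} + \frac{-5 + 8 \cdot 12}{-2874} = \left(-1283\right) \frac{1}{2309} + \left(-5 + 96\right) \left(- \frac{1}{2874}\right) = - \frac{1283}{2309} + 91 \left(- \frac{1}{2874}\right) = - \frac{1283}{2309} - \frac{91}{2874} = - \frac{3897461}{6636066}$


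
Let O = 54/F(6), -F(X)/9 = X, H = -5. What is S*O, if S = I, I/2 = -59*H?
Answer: -590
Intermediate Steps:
F(X) = -9*X
I = 590 (I = 2*(-59*(-5)) = 2*295 = 590)
S = 590
O = -1 (O = 54/((-9*6)) = 54/(-54) = 54*(-1/54) = -1)
S*O = 590*(-1) = -590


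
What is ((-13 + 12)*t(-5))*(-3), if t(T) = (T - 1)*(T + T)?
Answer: 180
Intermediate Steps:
t(T) = 2*T*(-1 + T) (t(T) = (-1 + T)*(2*T) = 2*T*(-1 + T))
((-13 + 12)*t(-5))*(-3) = ((-13 + 12)*(2*(-5)*(-1 - 5)))*(-3) = -2*(-5)*(-6)*(-3) = -1*60*(-3) = -60*(-3) = 180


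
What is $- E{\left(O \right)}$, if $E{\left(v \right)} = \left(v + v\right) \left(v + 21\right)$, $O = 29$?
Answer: $-2900$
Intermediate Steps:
$E{\left(v \right)} = 2 v \left(21 + v\right)$
$- E{\left(O \right)} = - 2 \cdot 29 \left(21 + 29\right) = - 2 \cdot 29 \cdot 50 = \left(-1\right) 2900 = -2900$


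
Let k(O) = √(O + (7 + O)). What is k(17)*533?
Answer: 533*√41 ≈ 3412.9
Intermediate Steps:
k(O) = √(7 + 2*O)
k(17)*533 = √(7 + 2*17)*533 = √(7 + 34)*533 = √41*533 = 533*√41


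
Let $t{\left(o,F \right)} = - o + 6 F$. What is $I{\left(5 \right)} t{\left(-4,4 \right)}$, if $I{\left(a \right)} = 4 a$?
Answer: $560$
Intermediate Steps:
$I{\left(5 \right)} t{\left(-4,4 \right)} = 4 \cdot 5 \left(\left(-1\right) \left(-4\right) + 6 \cdot 4\right) = 20 \left(4 + 24\right) = 20 \cdot 28 = 560$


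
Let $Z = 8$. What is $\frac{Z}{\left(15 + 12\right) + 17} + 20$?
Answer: $\frac{222}{11} \approx 20.182$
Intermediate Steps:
$\frac{Z}{\left(15 + 12\right) + 17} + 20 = \frac{1}{\left(15 + 12\right) + 17} \cdot 8 + 20 = \frac{1}{27 + 17} \cdot 8 + 20 = \frac{1}{44} \cdot 8 + 20 = \frac{2}{11} + 20 = \frac{222}{11}$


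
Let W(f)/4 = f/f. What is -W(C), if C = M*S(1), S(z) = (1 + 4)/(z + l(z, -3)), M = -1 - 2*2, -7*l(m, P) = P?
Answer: -4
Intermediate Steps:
l(m, P) = -P/7
M = -5 (M = -1 - 4 = -5)
S(z) = 5/(3/7 + z) (S(z) = (1 + 4)/(z - 1/7*(-3)) = 5/(z + 3/7) = 5/(3/7 + z))
C = -35/2 (C = -175/(3 + 7*1) = -175/(3 + 7) = -175/10 = -5*7/2 = -35/2 ≈ -17.500)
W(f) = 4 (W(f) = 4*(f/f) = 4*1 = 4)
-W(C) = -1*4 = -4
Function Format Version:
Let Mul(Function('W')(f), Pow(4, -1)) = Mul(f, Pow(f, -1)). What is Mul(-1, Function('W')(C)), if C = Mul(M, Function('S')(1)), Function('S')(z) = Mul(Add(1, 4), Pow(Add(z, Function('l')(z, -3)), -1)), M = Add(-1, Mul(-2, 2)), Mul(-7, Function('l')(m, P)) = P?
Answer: -4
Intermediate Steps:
Function('l')(m, P) = Mul(Rational(-1, 7), P)
M = -5 (M = Add(-1, -4) = -5)
Function('S')(z) = Mul(5, Pow(Add(Rational(3, 7), z), -1)) (Function('S')(z) = Mul(Add(1, 4), Pow(Add(z, Mul(Rational(-1, 7), -3)), -1)) = Mul(5, Pow(Add(z, Rational(3, 7)), -1)) = Mul(5, Pow(Add(Rational(3, 7), z), -1)))
C = Rational(-35, 2) (C = Mul(-5, Mul(35, Pow(Add(3, Mul(7, 1)), -1))) = Mul(-5, Mul(35, Pow(Add(3, 7), -1))) = Mul(-5, Mul(35, Pow(10, -1))) = Mul(-5, Mul(35, Rational(1, 10))) = Mul(-5, Rational(7, 2)) = Rational(-35, 2) ≈ -17.500)
Function('W')(f) = 4 (Function('W')(f) = Mul(4, Mul(f, Pow(f, -1))) = Mul(4, 1) = 4)
Mul(-1, Function('W')(C)) = Mul(-1, 4) = -4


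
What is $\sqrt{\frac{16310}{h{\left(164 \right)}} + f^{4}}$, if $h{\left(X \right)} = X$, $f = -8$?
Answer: $\frac{\sqrt{28210214}}{82} \approx 64.772$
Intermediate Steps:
$\sqrt{\frac{16310}{h{\left(164 \right)}} + f^{4}} = \sqrt{\frac{16310}{164} + \left(-8\right)^{4}} = \sqrt{16310 \cdot \frac{1}{164} + 4096} = \sqrt{\frac{8155}{82} + 4096} = \sqrt{\frac{344027}{82}} = \frac{\sqrt{28210214}}{82}$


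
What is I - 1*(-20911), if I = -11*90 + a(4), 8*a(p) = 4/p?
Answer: 159369/8 ≈ 19921.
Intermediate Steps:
a(p) = 1/(2*p) (a(p) = (4/p)/8 = 1/(2*p))
I = -7919/8 (I = -11*90 + (½)/4 = -990 + (½)*(¼) = -990 + ⅛ = -7919/8 ≈ -989.88)
I - 1*(-20911) = -7919/8 - 1*(-20911) = -7919/8 + 20911 = 159369/8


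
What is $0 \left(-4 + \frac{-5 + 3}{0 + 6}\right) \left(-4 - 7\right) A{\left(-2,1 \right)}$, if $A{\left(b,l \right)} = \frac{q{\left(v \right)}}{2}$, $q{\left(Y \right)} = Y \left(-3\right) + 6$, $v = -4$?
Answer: $0$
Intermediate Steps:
$q{\left(Y \right)} = 6 - 3 Y$ ($q{\left(Y \right)} = - 3 Y + 6 = 6 - 3 Y$)
$A{\left(b,l \right)} = 9$ ($A{\left(b,l \right)} = \frac{6 - -12}{2} = \left(6 + 12\right) \frac{1}{2} = 18 \cdot \frac{1}{2} = 9$)
$0 \left(-4 + \frac{-5 + 3}{0 + 6}\right) \left(-4 - 7\right) A{\left(-2,1 \right)} = 0 \left(-4 + \frac{-5 + 3}{0 + 6}\right) \left(-4 - 7\right) 9 = 0 \left(-4 - \frac{2}{6}\right) \left(-4 - 7\right) 9 = 0 \left(-4 - \frac{1}{3}\right) \left(-11\right) 9 = 0 \left(- \frac{13}{3}\right) \left(-11\right) 9 = 0 \left(-11\right) 9 = 0 \cdot 9 = 0$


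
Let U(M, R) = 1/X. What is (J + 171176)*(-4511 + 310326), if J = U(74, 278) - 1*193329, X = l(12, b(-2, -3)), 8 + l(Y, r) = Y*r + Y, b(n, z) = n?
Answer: -27098939943/4 ≈ -6.7747e+9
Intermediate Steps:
l(Y, r) = -8 + Y + Y*r (l(Y, r) = -8 + (Y*r + Y) = -8 + (Y + Y*r) = -8 + Y + Y*r)
X = -20 (X = -8 + 12 + 12*(-2) = -8 + 12 - 24 = -20)
U(M, R) = -1/20 (U(M, R) = 1/(-20) = -1/20)
J = -3866581/20 (J = -1/20 - 1*193329 = -1/20 - 193329 = -3866581/20 ≈ -1.9333e+5)
(J + 171176)*(-4511 + 310326) = (-3866581/20 + 171176)*(-4511 + 310326) = -443061/20*305815 = -27098939943/4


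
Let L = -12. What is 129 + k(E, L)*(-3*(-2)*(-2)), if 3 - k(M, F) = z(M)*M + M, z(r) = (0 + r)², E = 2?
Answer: 213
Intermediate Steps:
z(r) = r²
k(M, F) = 3 - M - M³ (k(M, F) = 3 - (M²*M + M) = 3 - (M³ + M) = 3 - (M + M³) = 3 + (-M - M³) = 3 - M - M³)
129 + k(E, L)*(-3*(-2)*(-2)) = 129 + (3 - 1*2 - 1*2³)*(-3*(-2)*(-2)) = 129 + (3 - 2 - 1*8)*(6*(-2)) = 129 + (3 - 2 - 8)*(-12) = 129 - 7*(-12) = 129 + 84 = 213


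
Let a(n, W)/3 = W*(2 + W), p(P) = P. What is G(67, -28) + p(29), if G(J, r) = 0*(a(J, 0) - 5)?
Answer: 29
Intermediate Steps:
a(n, W) = 3*W*(2 + W) (a(n, W) = 3*(W*(2 + W)) = 3*W*(2 + W))
G(J, r) = 0 (G(J, r) = 0*(3*0*(2 + 0) - 5) = 0*(3*0*2 - 5) = 0*(0 - 5) = 0*(-5) = 0)
G(67, -28) + p(29) = 0 + 29 = 29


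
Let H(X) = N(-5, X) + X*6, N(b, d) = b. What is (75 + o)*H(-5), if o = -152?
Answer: 2695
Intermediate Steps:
H(X) = -5 + 6*X (H(X) = -5 + X*6 = -5 + 6*X)
(75 + o)*H(-5) = (75 - 152)*(-5 + 6*(-5)) = -77*(-5 - 30) = -77*(-35) = 2695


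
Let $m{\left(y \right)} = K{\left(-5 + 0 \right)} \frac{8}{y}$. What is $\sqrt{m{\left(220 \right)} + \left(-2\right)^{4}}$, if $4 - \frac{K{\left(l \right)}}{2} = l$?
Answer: $\frac{2 \sqrt{12595}}{55} \approx 4.081$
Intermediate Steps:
$K{\left(l \right)} = 8 - 2 l$
$m{\left(y \right)} = \frac{144}{y}$ ($m{\left(y \right)} = \left(8 - 2 \left(-5 + 0\right)\right) \frac{8}{y} = \left(8 - -10\right) \frac{8}{y} = \left(8 + 10\right) \frac{8}{y} = 18 \frac{8}{y} = \frac{144}{y}$)
$\sqrt{m{\left(220 \right)} + \left(-2\right)^{4}} = \sqrt{\frac{144}{220} + \left(-2\right)^{4}} = \sqrt{144 \cdot \frac{1}{220} + 16} = \sqrt{\frac{36}{55} + 16} = \sqrt{\frac{916}{55}} = \frac{2 \sqrt{12595}}{55}$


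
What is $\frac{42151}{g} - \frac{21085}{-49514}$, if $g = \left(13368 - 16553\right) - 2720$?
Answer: $- \frac{1962557689}{292380170} \approx -6.7123$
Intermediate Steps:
$g = -5905$ ($g = -3185 - 2720 = -5905$)
$\frac{42151}{g} - \frac{21085}{-49514} = \frac{42151}{-5905} - \frac{21085}{-49514} = 42151 \left(- \frac{1}{5905}\right) - - \frac{21085}{49514} = - \frac{42151}{5905} + \frac{21085}{49514} = - \frac{1962557689}{292380170}$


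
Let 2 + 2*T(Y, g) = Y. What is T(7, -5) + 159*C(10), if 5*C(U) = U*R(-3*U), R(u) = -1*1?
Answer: -631/2 ≈ -315.50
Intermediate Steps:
R(u) = -1
T(Y, g) = -1 + Y/2
C(U) = -U/5 (C(U) = (U*(-1))/5 = (-U)/5 = -U/5)
T(7, -5) + 159*C(10) = (-1 + (½)*7) + 159*(-⅕*10) = (-1 + 7/2) + 159*(-2) = 5/2 - 318 = -631/2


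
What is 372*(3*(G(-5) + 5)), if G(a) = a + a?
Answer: -5580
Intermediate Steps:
G(a) = 2*a
372*(3*(G(-5) + 5)) = 372*(3*(2*(-5) + 5)) = 372*(3*(-10 + 5)) = 372*(3*(-5)) = 372*(-15) = -5580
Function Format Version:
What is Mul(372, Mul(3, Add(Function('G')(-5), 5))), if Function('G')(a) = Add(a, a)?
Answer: -5580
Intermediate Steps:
Function('G')(a) = Mul(2, a)
Mul(372, Mul(3, Add(Function('G')(-5), 5))) = Mul(372, Mul(3, Add(Mul(2, -5), 5))) = Mul(372, Mul(3, Add(-10, 5))) = Mul(372, Mul(3, -5)) = Mul(372, -15) = -5580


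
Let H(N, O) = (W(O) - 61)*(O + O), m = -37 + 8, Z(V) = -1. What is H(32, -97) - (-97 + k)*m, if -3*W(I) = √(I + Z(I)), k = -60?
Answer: 7281 + 1358*I*√2/3 ≈ 7281.0 + 640.17*I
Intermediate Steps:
W(I) = -√(-1 + I)/3 (W(I) = -√(I - 1)/3 = -√(-1 + I)/3)
m = -29
H(N, O) = 2*O*(-61 - √(-1 + O)/3) (H(N, O) = (-√(-1 + O)/3 - 61)*(O + O) = (-61 - √(-1 + O)/3)*(2*O) = 2*O*(-61 - √(-1 + O)/3))
H(32, -97) - (-97 + k)*m = -⅔*(-97)*(183 + √(-1 - 97)) - (-97 - 60)*(-29) = -⅔*(-97)*(183 + √(-98)) - (-157)*(-29) = -⅔*(-97)*(183 + 7*I*√2) - 1*4553 = (11834 + 1358*I*√2/3) - 4553 = 7281 + 1358*I*√2/3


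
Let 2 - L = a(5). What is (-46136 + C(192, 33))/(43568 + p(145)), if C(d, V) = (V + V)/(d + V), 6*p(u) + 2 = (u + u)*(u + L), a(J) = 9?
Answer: -3460178/3767825 ≈ -0.91835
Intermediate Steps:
L = -7 (L = 2 - 1*9 = 2 - 9 = -7)
p(u) = -⅓ + u*(-7 + u)/3 (p(u) = -⅓ + ((u + u)*(u - 7))/6 = -⅓ + ((2*u)*(-7 + u))/6 = -⅓ + (2*u*(-7 + u))/6 = -⅓ + u*(-7 + u)/3)
C(d, V) = 2*V/(V + d) (C(d, V) = (2*V)/(V + d) = 2*V/(V + d))
(-46136 + C(192, 33))/(43568 + p(145)) = (-46136 + 2*33/(33 + 192))/(43568 + (-⅓ - 7/3*145 + (⅓)*145²)) = (-46136 + 2*33/225)/(43568 + (-⅓ - 1015/3 + (⅓)*21025)) = (-46136 + 2*33*(1/225))/(43568 + (-⅓ - 1015/3 + 21025/3)) = (-46136 + 22/75)/(43568 + 20009/3) = -3460178/(75*150713/3) = -3460178/75*3/150713 = -3460178/3767825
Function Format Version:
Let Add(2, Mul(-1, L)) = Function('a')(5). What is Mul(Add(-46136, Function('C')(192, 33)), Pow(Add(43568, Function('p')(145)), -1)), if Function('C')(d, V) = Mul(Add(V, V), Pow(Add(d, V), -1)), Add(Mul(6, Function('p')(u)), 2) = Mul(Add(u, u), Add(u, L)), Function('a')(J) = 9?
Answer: Rational(-3460178, 3767825) ≈ -0.91835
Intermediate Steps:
L = -7 (L = Add(2, Mul(-1, 9)) = Add(2, -9) = -7)
Function('p')(u) = Add(Rational(-1, 3), Mul(Rational(1, 3), u, Add(-7, u))) (Function('p')(u) = Add(Rational(-1, 3), Mul(Rational(1, 6), Mul(Add(u, u), Add(u, -7)))) = Add(Rational(-1, 3), Mul(Rational(1, 6), Mul(Mul(2, u), Add(-7, u)))) = Add(Rational(-1, 3), Mul(Rational(1, 6), Mul(2, u, Add(-7, u)))) = Add(Rational(-1, 3), Mul(Rational(1, 3), u, Add(-7, u))))
Function('C')(d, V) = Mul(2, V, Pow(Add(V, d), -1)) (Function('C')(d, V) = Mul(Mul(2, V), Pow(Add(V, d), -1)) = Mul(2, V, Pow(Add(V, d), -1)))
Mul(Add(-46136, Function('C')(192, 33)), Pow(Add(43568, Function('p')(145)), -1)) = Mul(Add(-46136, Mul(2, 33, Pow(Add(33, 192), -1))), Pow(Add(43568, Add(Rational(-1, 3), Mul(Rational(-7, 3), 145), Mul(Rational(1, 3), Pow(145, 2)))), -1)) = Mul(Add(-46136, Mul(2, 33, Pow(225, -1))), Pow(Add(43568, Add(Rational(-1, 3), Rational(-1015, 3), Mul(Rational(1, 3), 21025))), -1)) = Mul(Add(-46136, Mul(2, 33, Rational(1, 225))), Pow(Add(43568, Add(Rational(-1, 3), Rational(-1015, 3), Rational(21025, 3))), -1)) = Mul(Add(-46136, Rational(22, 75)), Pow(Add(43568, Rational(20009, 3)), -1)) = Mul(Rational(-3460178, 75), Pow(Rational(150713, 3), -1)) = Mul(Rational(-3460178, 75), Rational(3, 150713)) = Rational(-3460178, 3767825)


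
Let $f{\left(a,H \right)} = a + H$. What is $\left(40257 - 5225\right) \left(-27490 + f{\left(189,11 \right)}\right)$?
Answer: $-956023280$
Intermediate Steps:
$f{\left(a,H \right)} = H + a$
$\left(40257 - 5225\right) \left(-27490 + f{\left(189,11 \right)}\right) = \left(40257 - 5225\right) \left(-27490 + \left(11 + 189\right)\right) = 35032 \left(-27490 + 200\right) = 35032 \left(-27290\right) = -956023280$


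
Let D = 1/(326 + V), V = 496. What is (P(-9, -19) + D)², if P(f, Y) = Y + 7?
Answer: 97278769/675684 ≈ 143.97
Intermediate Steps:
P(f, Y) = 7 + Y
D = 1/822 (D = 1/(326 + 496) = 1/822 ≈ 0.0012165)
(P(-9, -19) + D)² = ((7 - 19) + 1/822)² = (-12 + 1/822)² = (-9863/822)² = 97278769/675684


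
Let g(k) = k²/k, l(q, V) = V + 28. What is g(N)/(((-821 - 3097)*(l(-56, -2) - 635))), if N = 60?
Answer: 10/397677 ≈ 2.5146e-5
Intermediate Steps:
l(q, V) = 28 + V
g(k) = k
g(N)/(((-821 - 3097)*(l(-56, -2) - 635))) = 60/(((-821 - 3097)*((28 - 2) - 635))) = 60/((-3918*(26 - 635))) = 60/((-3918*(-609))) = 60/2386062 = 60*(1/2386062) = 10/397677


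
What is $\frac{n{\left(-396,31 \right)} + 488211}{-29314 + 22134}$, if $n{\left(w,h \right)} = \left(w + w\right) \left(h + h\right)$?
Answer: $- \frac{439107}{7180} \approx -61.157$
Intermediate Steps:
$n{\left(w,h \right)} = 4 h w$ ($n{\left(w,h \right)} = 2 w 2 h = 4 h w$)
$\frac{n{\left(-396,31 \right)} + 488211}{-29314 + 22134} = \frac{4 \cdot 31 \left(-396\right) + 488211}{-29314 + 22134} = \frac{-49104 + 488211}{-7180} = 439107 \left(- \frac{1}{7180}\right) = - \frac{439107}{7180}$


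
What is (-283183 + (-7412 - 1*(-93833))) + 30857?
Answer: -165905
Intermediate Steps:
(-283183 + (-7412 - 1*(-93833))) + 30857 = (-283183 + (-7412 + 93833)) + 30857 = (-283183 + 86421) + 30857 = -196762 + 30857 = -165905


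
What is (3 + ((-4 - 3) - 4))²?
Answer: 64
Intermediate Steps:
(3 + ((-4 - 3) - 4))² = (3 + (-7 - 4))² = (3 - 11)² = (-8)² = 64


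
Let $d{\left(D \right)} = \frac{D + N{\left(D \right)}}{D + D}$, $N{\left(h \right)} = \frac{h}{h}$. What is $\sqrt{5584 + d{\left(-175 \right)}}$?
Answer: $\frac{\sqrt{6841009}}{35} \approx 74.729$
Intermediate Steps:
$N{\left(h \right)} = 1$
$d{\left(D \right)} = \frac{1 + D}{2 D}$ ($d{\left(D \right)} = \frac{D + 1}{D + D} = \frac{1 + D}{2 D}$)
$\sqrt{5584 + d{\left(-175 \right)}} = \sqrt{5584 + \frac{1 - 175}{2 \left(-175\right)}} = \sqrt{5584 + \frac{1}{2} \left(- \frac{1}{175}\right) \left(-174\right)} = \sqrt{5584 + \frac{87}{175}} = \sqrt{\frac{977287}{175}} = \frac{\sqrt{6841009}}{35}$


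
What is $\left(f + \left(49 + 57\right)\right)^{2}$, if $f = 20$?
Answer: $15876$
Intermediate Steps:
$\left(f + \left(49 + 57\right)\right)^{2} = \left(20 + \left(49 + 57\right)\right)^{2} = \left(20 + 106\right)^{2} = 126^{2} = 15876$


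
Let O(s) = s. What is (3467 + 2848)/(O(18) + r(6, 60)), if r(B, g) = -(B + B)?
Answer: 2105/2 ≈ 1052.5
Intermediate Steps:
r(B, g) = -2*B
(3467 + 2848)/(O(18) + r(6, 60)) = (3467 + 2848)/(18 - 2*6) = 6315/(18 - 12) = 6315/6 = 6315*(1/6) = 2105/2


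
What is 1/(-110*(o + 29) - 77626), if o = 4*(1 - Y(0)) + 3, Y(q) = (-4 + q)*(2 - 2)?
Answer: -1/81586 ≈ -1.2257e-5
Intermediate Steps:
Y(q) = 0 (Y(q) = (-4 + q)*0 = 0)
o = 7 (o = 4*(1 - 1*0) + 3 = 4*(1 + 0) + 3 = 4*1 + 3 = 4 + 3 = 7)
1/(-110*(o + 29) - 77626) = 1/(-110*(7 + 29) - 77626) = 1/(-110*36 - 77626) = 1/(-3960 - 77626) = 1/(-81586) = -1/81586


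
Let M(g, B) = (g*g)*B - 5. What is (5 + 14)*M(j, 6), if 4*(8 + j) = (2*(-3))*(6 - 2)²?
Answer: 116641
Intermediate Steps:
j = -32 (j = -8 + ((2*(-3))*(6 - 2)²)/4 = -8 + (-6*4²)/4 = -8 + (-6*16)/4 = -8 + (¼)*(-96) = -8 - 24 = -32)
M(g, B) = -5 + B*g² (M(g, B) = g²*B - 5 = B*g² - 5 = -5 + B*g²)
(5 + 14)*M(j, 6) = (5 + 14)*(-5 + 6*(-32)²) = 19*(-5 + 6*1024) = 19*(-5 + 6144) = 19*6139 = 116641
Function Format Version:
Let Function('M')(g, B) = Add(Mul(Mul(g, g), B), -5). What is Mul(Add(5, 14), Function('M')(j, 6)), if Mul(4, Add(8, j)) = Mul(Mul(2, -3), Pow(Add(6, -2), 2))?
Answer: 116641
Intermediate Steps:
j = -32 (j = Add(-8, Mul(Rational(1, 4), Mul(Mul(2, -3), Pow(Add(6, -2), 2)))) = Add(-8, Mul(Rational(1, 4), Mul(-6, Pow(4, 2)))) = Add(-8, Mul(Rational(1, 4), Mul(-6, 16))) = Add(-8, Mul(Rational(1, 4), -96)) = Add(-8, -24) = -32)
Function('M')(g, B) = Add(-5, Mul(B, Pow(g, 2))) (Function('M')(g, B) = Add(Mul(Pow(g, 2), B), -5) = Add(Mul(B, Pow(g, 2)), -5) = Add(-5, Mul(B, Pow(g, 2))))
Mul(Add(5, 14), Function('M')(j, 6)) = Mul(Add(5, 14), Add(-5, Mul(6, Pow(-32, 2)))) = Mul(19, Add(-5, Mul(6, 1024))) = Mul(19, Add(-5, 6144)) = Mul(19, 6139) = 116641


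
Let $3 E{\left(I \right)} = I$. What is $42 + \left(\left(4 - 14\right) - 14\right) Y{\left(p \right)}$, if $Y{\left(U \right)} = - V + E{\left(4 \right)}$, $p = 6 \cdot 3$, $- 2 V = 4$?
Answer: $-38$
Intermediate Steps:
$V = -2$ ($V = \left(- \frac{1}{2}\right) 4 = -2$)
$E{\left(I \right)} = \frac{I}{3}$
$p = 18$
$Y{\left(U \right)} = \frac{10}{3}$ ($Y{\left(U \right)} = \left(-1\right) \left(-2\right) + \frac{1}{3} \cdot 4 = 2 + \frac{4}{3} = \frac{10}{3}$)
$42 + \left(\left(4 - 14\right) - 14\right) Y{\left(p \right)} = 42 + \left(\left(4 - 14\right) - 14\right) \frac{10}{3} = 42 + \left(-10 - 14\right) \frac{10}{3} = 42 - 80 = -38$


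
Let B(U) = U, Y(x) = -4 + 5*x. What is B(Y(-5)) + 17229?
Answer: 17200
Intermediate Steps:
B(Y(-5)) + 17229 = (-4 + 5*(-5)) + 17229 = (-4 - 25) + 17229 = -29 + 17229 = 17200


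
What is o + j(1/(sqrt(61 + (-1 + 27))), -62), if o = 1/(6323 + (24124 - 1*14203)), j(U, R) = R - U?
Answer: -1007127/16244 - sqrt(87)/87 ≈ -62.107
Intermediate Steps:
o = 1/16244 (o = 1/(6323 + (24124 - 14203)) = 1/(6323 + 9921) = 1/16244 ≈ 6.1561e-5)
o + j(1/(sqrt(61 + (-1 + 27))), -62) = 1/16244 + (-62 - 1/(sqrt(61 + (-1 + 27)))) = 1/16244 + (-62 - 1/(sqrt(61 + 26))) = 1/16244 + (-62 - 1/(sqrt(87))) = 1/16244 + (-62 - sqrt(87)/87) = -1007127/16244 - sqrt(87)/87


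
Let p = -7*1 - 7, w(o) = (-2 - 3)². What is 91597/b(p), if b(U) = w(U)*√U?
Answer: -91597*I*√14/350 ≈ -979.21*I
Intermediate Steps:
w(o) = 25 (w(o) = (-5)² = 25)
p = -14 (p = -7 - 7 = -14)
b(U) = 25*√U
91597/b(p) = 91597/((25*√(-14))) = 91597/((25*(I*√14))) = 91597/((25*I*√14)) = 91597*(-I*√14/350) = -91597*I*√14/350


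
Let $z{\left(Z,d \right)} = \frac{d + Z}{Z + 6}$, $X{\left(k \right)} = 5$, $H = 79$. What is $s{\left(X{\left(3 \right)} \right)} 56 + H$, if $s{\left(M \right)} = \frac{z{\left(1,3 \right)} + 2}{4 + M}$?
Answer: $95$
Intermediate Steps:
$z{\left(Z,d \right)} = \frac{Z + d}{6 + Z}$
$s{\left(M \right)} = \frac{18}{7 \left(4 + M\right)}$ ($s{\left(M \right)} = \frac{\frac{1 + 3}{6 + 1} + 2}{4 + M} = \frac{\frac{1}{7} \cdot 4 + 2}{4 + M} = \frac{\frac{4}{7} + 2}{4 + M} = \frac{18}{7 \left(4 + M\right)}$)
$s{\left(X{\left(3 \right)} \right)} 56 + H = \frac{18}{7 \left(4 + 5\right)} 56 + 79 = \frac{18}{7 \cdot 9} \cdot 56 + 79 = \frac{18}{7} \cdot \frac{1}{9} \cdot 56 + 79 = \frac{2}{7} \cdot 56 + 79 = 16 + 79 = 95$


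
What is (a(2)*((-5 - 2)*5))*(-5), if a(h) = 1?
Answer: 175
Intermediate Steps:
(a(2)*((-5 - 2)*5))*(-5) = (1*((-5 - 2)*5))*(-5) = (1*(-7*5))*(-5) = (1*(-35))*(-5) = -35*(-5) = 175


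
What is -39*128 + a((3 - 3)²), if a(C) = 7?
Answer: -4985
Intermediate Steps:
-39*128 + a((3 - 3)²) = -39*128 + 7 = -4992 + 7 = -4985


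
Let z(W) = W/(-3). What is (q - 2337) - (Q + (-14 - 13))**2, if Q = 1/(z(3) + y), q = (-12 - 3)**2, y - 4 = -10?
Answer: -139588/49 ≈ -2848.7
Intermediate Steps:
z(W) = -W/3 (z(W) = W*(-1/3) = -W/3)
y = -6 (y = 4 - 10 = -6)
q = 225 (q = (-15)**2 = 225)
Q = -1/7 (Q = 1/(-1/3*3 - 6) = 1/(-1 - 6) = 1/(-7) = -1/7 ≈ -0.14286)
(q - 2337) - (Q + (-14 - 13))**2 = (225 - 2337) - (-1/7 + (-14 - 13))**2 = -2112 - (-1/7 - 27)**2 = -2112 - (-190/7)**2 = -2112 - 1*36100/49 = -2112 - 36100/49 = -139588/49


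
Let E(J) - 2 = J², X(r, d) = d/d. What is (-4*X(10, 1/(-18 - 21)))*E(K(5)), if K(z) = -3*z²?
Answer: -22508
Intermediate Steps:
X(r, d) = 1
E(J) = 2 + J²
(-4*X(10, 1/(-18 - 21)))*E(K(5)) = (-4*1)*(2 + (-3*5²)²) = -4*(2 + (-3*25)²) = -4*(2 + (-75)²) = -4*(2 + 5625) = -4*5627 = -22508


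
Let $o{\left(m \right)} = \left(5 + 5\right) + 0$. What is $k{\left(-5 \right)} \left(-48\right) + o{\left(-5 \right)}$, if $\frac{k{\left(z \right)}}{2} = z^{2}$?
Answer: $-2390$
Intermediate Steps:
$k{\left(z \right)} = 2 z^{2}$
$o{\left(m \right)} = 10$ ($o{\left(m \right)} = 10 + 0 = 10$)
$k{\left(-5 \right)} \left(-48\right) + o{\left(-5 \right)} = 2 \left(-5\right)^{2} \left(-48\right) + 10 = 2 \cdot 25 \left(-48\right) + 10 = 50 \left(-48\right) + 10 = -2400 + 10 = -2390$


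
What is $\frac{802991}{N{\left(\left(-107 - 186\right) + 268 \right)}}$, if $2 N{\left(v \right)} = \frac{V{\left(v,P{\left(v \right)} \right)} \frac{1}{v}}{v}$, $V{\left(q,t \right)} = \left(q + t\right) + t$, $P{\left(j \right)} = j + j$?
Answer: $-8029910$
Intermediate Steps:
$P{\left(j \right)} = 2 j$
$V{\left(q,t \right)} = q + 2 t$
$N{\left(v \right)} = \frac{5}{2 v}$ ($N{\left(v \right)} = \frac{\frac{v + 2 \cdot 2 v}{v} \frac{1}{v}}{2} = \frac{\frac{v + 4 v}{v} \frac{1}{v}}{2} = \frac{\frac{5 v}{v} \frac{1}{v}}{2} = \frac{5 \frac{1}{v}}{2} = \frac{5}{2 v}$)
$\frac{802991}{N{\left(\left(-107 - 186\right) + 268 \right)}} = \frac{802991}{\frac{5}{2} \frac{1}{\left(-107 - 186\right) + 268}} = \frac{802991}{\frac{5}{2} \frac{1}{-293 + 268}} = \frac{802991}{\frac{5}{2} \frac{1}{-25}} = \frac{802991}{\frac{5}{2} \left(- \frac{1}{25}\right)} = \frac{802991}{- \frac{1}{10}} = 802991 \left(-10\right) = -8029910$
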